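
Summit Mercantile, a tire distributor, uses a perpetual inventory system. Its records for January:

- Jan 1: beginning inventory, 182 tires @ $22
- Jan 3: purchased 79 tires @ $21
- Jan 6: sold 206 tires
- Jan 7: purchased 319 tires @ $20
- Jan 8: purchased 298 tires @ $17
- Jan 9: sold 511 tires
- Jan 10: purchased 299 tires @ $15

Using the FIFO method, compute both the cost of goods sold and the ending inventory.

Jan 6, 206 sold [FIFO — oldest first]: 182 @ $22 + 24 @ $21 = $4,508
Jan 9, 511 sold [FIFO — oldest first]: 55 @ $21 + 319 @ $20 + 137 @ $17 = $9,864
Total COGS = $4,508 + $9,864 = $14,372
Ending inventory: 161 @ $17 + 299 @ $15 = $7,222

COGS = $14,372; ending inventory = $7,222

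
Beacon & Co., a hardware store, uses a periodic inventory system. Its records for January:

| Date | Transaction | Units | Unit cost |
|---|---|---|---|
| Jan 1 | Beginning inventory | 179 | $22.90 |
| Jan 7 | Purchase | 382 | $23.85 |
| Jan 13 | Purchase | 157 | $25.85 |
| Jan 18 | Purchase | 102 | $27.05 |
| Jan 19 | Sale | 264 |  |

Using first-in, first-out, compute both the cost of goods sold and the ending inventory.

Jan 19, 264 sold [FIFO — oldest first]: 179 @ $22.90 + 85 @ $23.85 = $6,126.35
Ending inventory: 297 @ $23.85 + 157 @ $25.85 + 102 @ $27.05 = $13,901.00
Check: goods available $20,027.35 = COGS $6,126.35 + ending $13,901.00

COGS = $6,126.35; ending inventory = $13,901.00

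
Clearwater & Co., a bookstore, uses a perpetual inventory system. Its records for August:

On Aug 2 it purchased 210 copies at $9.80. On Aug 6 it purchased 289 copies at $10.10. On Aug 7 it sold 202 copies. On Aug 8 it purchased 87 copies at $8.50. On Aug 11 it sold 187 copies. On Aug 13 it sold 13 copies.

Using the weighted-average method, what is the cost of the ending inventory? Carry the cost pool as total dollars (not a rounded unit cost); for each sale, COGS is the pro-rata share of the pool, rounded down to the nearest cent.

Ending inventory = $1,773.75

After Aug 2: 210 on hand, pool $2,058.00 (≈ $9.8000 each)
After Aug 6: 499 on hand, pool $4,976.90 (≈ $9.9737 each)
Aug 7, sell 202: 202/499 × $4,976.90 → $2,014.69
After Aug 8: 384 on hand, pool $3,701.71 (≈ $9.6399 each)
Aug 11, sell 187: 187/384 × $3,701.71 → $1,802.65
Aug 13, sell 13: 13/197 × $1,899.06 → $125.31
Total COGS = $2,014.69 + $1,802.65 + $125.31 = $3,942.65
Ending inventory (cost pool remaining) = $1,773.75
Check: goods available $5,716.40 = COGS $3,942.65 + ending $1,773.75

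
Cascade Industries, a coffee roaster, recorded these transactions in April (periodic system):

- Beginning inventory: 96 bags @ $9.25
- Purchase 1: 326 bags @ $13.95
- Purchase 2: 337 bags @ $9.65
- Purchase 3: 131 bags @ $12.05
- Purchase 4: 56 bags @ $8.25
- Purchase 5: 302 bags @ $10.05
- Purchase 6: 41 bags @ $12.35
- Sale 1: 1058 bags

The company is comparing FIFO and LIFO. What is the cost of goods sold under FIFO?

COGS = $11,853.90

FIFO COGS: 96 @ $9.25 + 326 @ $13.95 + 337 @ $9.65 + 131 @ $12.05 + 56 @ $8.25 + 112 @ $10.05 = $11,853.90
LIFO COGS: 41 @ $12.35 + 302 @ $10.05 + 56 @ $8.25 + 131 @ $12.05 + 337 @ $9.65 + 191 @ $13.95 = $11,498.50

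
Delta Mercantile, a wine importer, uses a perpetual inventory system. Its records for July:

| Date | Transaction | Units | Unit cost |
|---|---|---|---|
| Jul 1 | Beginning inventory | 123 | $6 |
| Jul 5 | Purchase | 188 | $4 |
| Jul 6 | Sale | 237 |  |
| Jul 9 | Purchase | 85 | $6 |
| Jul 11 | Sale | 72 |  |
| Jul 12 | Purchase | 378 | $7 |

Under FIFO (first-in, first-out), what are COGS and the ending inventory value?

COGS = $1,482; ending inventory = $3,164

Jul 6, 237 sold [FIFO — oldest first]: 123 @ $6 + 114 @ $4 = $1,194
Jul 11, 72 sold [FIFO — oldest first]: 72 @ $4 = $288
Total COGS = $1,194 + $288 = $1,482
Ending inventory: 2 @ $4 + 85 @ $6 + 378 @ $7 = $3,164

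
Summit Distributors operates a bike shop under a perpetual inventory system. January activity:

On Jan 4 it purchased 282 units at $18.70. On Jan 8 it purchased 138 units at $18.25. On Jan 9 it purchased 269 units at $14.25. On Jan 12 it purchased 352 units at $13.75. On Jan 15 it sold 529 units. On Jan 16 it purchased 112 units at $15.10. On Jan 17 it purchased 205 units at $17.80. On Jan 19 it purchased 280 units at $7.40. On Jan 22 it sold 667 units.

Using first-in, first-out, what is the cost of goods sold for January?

COGS = $18,921.75

Jan 15, 529 sold [FIFO — oldest first]: 282 @ $18.70 + 138 @ $18.25 + 109 @ $14.25 = $9,345.15
Jan 22, 667 sold [FIFO — oldest first]: 160 @ $14.25 + 352 @ $13.75 + 112 @ $15.10 + 43 @ $17.80 = $9,576.60
Total COGS = $9,345.15 + $9,576.60 = $18,921.75
Ending inventory: 162 @ $17.80 + 280 @ $7.40 = $4,955.60
Check: goods available $23,877.35 = COGS $18,921.75 + ending $4,955.60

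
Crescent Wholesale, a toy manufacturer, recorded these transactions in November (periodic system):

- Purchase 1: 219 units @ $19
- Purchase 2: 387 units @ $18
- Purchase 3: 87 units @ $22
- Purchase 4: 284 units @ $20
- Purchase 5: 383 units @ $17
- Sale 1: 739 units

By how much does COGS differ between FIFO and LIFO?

$186

FIFO COGS: 219 @ $19 + 387 @ $18 + 87 @ $22 + 46 @ $20 = $13,961
LIFO COGS: 383 @ $17 + 284 @ $20 + 72 @ $22 = $13,775
Difference = |$13,961 − $13,775| = $186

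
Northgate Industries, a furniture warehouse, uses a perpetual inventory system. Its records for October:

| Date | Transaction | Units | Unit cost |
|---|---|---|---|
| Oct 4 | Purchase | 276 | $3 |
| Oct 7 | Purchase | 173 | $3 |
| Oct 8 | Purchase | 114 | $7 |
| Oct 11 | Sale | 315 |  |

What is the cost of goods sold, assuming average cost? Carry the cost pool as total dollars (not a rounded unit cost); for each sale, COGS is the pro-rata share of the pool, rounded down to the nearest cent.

COGS = $1,200.13

After Oct 4: 276 on hand, pool $828.00 (≈ $3.0000 each)
After Oct 7: 449 on hand, pool $1,347.00 (≈ $3.0000 each)
After Oct 8: 563 on hand, pool $2,145.00 (≈ $3.8099 each)
Oct 11, sell 315: 315/563 × $2,145.00 → $1,200.13
Ending inventory (cost pool remaining) = $944.87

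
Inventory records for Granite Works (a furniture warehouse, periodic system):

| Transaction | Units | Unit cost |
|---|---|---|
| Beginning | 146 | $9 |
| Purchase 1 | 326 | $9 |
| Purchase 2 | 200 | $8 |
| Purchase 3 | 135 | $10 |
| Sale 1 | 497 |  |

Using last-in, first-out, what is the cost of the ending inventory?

Ending inventory = $2,790

Sale 1 (497) [LIFO — newest first]: 135 @ $10 + 200 @ $8 + 162 @ $9 = $4,408
Ending inventory: 146 @ $9 + 164 @ $9 = $2,790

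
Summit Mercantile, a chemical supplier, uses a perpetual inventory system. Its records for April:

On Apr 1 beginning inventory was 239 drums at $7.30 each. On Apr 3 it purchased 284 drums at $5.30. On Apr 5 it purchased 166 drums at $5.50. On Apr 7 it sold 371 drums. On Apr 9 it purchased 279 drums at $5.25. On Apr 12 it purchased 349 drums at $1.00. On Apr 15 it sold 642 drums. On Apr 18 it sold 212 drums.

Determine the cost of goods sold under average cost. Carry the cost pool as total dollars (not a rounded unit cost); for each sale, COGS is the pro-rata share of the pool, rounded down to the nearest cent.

After Apr 1: 239 on hand, pool $1,744.70 (≈ $7.3000 each)
After Apr 3: 523 on hand, pool $3,249.90 (≈ $6.2140 each)
After Apr 5: 689 on hand, pool $4,162.90 (≈ $6.0419 each)
Apr 7, sell 371: 371/689 × $4,162.90 → $2,241.56
After Apr 9: 597 on hand, pool $3,386.09 (≈ $5.6718 each)
After Apr 12: 946 on hand, pool $3,735.09 (≈ $3.9483 each)
Apr 15, sell 642: 642/946 × $3,735.09 → $2,534.80
Apr 18, sell 212: 212/304 × $1,200.29 → $837.04
Total COGS = $2,241.56 + $2,534.80 + $837.04 = $5,613.40
Ending inventory (cost pool remaining) = $363.25

COGS = $5,613.40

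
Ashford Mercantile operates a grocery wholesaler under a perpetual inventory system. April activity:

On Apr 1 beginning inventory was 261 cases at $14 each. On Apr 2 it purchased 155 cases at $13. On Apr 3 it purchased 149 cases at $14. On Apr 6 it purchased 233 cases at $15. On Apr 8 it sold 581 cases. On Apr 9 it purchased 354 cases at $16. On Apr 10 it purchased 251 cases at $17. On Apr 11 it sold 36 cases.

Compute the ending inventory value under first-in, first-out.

Ending inventory = $12,646

Apr 8, 581 sold [FIFO — oldest first]: 261 @ $14 + 155 @ $13 + 149 @ $14 + 16 @ $15 = $7,995
Apr 11, 36 sold [FIFO — oldest first]: 36 @ $15 = $540
Total COGS = $7,995 + $540 = $8,535
Ending inventory: 181 @ $15 + 354 @ $16 + 251 @ $17 = $12,646
Check: goods available $21,181 = COGS $8,535 + ending $12,646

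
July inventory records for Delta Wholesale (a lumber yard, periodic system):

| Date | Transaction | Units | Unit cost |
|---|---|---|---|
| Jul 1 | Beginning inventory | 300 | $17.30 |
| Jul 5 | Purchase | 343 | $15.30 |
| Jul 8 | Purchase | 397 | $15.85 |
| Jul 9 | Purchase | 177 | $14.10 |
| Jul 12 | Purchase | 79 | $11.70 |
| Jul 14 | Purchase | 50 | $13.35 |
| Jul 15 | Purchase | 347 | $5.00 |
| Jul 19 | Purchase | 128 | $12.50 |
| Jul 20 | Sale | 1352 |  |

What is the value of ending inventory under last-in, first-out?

Jul 20, 1352 sold [LIFO — newest first]: 128 @ $12.50 + 347 @ $5.00 + 50 @ $13.35 + 79 @ $11.70 + 177 @ $14.10 + 397 @ $15.85 + 174 @ $15.30 = $16,377.15
Ending inventory: 300 @ $17.30 + 169 @ $15.30 = $7,775.70

Ending inventory = $7,775.70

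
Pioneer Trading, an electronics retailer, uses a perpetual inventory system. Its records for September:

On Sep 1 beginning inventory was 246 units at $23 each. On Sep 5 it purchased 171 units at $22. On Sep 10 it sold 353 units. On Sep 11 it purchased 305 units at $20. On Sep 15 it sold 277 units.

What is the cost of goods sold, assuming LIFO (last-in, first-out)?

COGS = $13,488

Sep 10, 353 sold [LIFO — newest first]: 171 @ $22 + 182 @ $23 = $7,948
Sep 15, 277 sold [LIFO — newest first]: 277 @ $20 = $5,540
Total COGS = $7,948 + $5,540 = $13,488
Ending inventory: 64 @ $23 + 28 @ $20 = $2,032
Check: goods available $15,520 = COGS $13,488 + ending $2,032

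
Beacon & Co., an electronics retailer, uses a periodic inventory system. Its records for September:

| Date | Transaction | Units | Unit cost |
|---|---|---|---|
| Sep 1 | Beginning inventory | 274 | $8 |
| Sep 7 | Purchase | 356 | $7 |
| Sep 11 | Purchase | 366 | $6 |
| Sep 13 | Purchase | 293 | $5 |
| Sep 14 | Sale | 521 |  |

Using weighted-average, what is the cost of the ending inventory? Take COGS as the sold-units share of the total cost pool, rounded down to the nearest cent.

Ending inventory = $4,972.05

Sep 14, sell 521: 521/1289 × $8,345.00 → $3,372.95
Ending inventory (cost pool remaining) = $4,972.05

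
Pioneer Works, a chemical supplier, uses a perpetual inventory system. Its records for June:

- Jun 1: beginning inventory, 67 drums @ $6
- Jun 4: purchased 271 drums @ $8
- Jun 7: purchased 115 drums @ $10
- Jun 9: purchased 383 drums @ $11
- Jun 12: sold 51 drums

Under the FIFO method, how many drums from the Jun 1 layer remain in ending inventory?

Jun 12, 51 sold [FIFO — oldest first]: 51 @ $6 = $306
Ending inventory: 16 @ $6 + 271 @ $8 + 115 @ $10 + 383 @ $11 = $7,627
Check: goods available $7,933 = COGS $306 + ending $7,627

16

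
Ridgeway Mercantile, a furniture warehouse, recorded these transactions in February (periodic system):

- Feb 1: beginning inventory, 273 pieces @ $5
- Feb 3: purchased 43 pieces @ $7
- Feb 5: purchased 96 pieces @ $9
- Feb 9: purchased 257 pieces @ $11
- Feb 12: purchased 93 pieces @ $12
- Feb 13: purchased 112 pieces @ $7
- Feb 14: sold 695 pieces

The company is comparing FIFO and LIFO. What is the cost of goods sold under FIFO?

FIFO COGS: 273 @ $5 + 43 @ $7 + 96 @ $9 + 257 @ $11 + 26 @ $12 = $5,669
LIFO COGS: 112 @ $7 + 93 @ $12 + 257 @ $11 + 96 @ $9 + 43 @ $7 + 94 @ $5 = $6,362

COGS = $5,669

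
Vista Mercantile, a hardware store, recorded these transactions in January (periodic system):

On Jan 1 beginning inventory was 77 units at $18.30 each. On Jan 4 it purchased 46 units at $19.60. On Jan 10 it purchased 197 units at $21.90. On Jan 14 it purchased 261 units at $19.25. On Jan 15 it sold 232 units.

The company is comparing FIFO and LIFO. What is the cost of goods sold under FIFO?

COGS = $4,697.80

FIFO COGS: 77 @ $18.30 + 46 @ $19.60 + 109 @ $21.90 = $4,697.80
LIFO COGS: 232 @ $19.25 = $4,466.00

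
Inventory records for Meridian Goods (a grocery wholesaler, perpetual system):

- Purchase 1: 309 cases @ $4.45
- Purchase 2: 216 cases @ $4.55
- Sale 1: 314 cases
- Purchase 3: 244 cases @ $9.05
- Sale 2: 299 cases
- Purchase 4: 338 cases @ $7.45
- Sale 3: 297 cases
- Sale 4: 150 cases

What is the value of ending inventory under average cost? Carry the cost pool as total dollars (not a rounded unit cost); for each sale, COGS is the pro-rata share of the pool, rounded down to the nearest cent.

After Purchase 1: 309 on hand, pool $1,375.05 (≈ $4.4500 each)
After Purchase 2: 525 on hand, pool $2,357.85 (≈ $4.4911 each)
Sale 1, sell 314: 314/525 × $2,357.85 → $1,410.21
After Purchase 3: 455 on hand, pool $3,155.84 (≈ $6.9359 each)
Sale 2, sell 299: 299/455 × $3,155.84 → $2,073.83
After Purchase 4: 494 on hand, pool $3,600.11 (≈ $7.2877 each)
Sale 3, sell 297: 297/494 × $3,600.11 → $2,164.43
Sale 4, sell 150: 150/197 × $1,435.68 → $1,093.15
Total COGS = $1,410.21 + $2,073.83 + $2,164.43 + $1,093.15 = $6,741.62
Ending inventory (cost pool remaining) = $342.53
Check: goods available $7,084.15 = COGS $6,741.62 + ending $342.53

Ending inventory = $342.53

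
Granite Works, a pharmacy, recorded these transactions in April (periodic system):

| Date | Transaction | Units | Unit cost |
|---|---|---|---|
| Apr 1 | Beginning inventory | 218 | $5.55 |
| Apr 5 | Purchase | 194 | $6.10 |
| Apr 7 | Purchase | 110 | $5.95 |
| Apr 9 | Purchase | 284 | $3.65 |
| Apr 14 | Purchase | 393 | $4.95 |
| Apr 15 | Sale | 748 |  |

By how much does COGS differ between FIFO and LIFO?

FIFO COGS: 218 @ $5.55 + 194 @ $6.10 + 110 @ $5.95 + 226 @ $3.65 = $3,872.70
LIFO COGS: 393 @ $4.95 + 284 @ $3.65 + 71 @ $5.95 = $3,404.40
Difference = |$3,872.70 − $3,404.40| = $468.30

$468.30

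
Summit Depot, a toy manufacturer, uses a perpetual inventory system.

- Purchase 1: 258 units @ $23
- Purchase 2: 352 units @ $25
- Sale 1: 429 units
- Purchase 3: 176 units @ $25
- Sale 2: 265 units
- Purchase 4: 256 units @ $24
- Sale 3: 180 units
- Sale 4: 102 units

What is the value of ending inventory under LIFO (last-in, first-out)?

Sale 1 (429) [LIFO — newest first]: 352 @ $25 + 77 @ $23 = $10,571
Sale 2 (265) [LIFO — newest first]: 176 @ $25 + 89 @ $23 = $6,447
Sale 3 (180) [LIFO — newest first]: 180 @ $24 = $4,320
Sale 4 (102) [LIFO — newest first]: 76 @ $24 + 26 @ $23 = $2,422
Total COGS = $10,571 + $6,447 + $4,320 + $2,422 = $23,760
Ending inventory: 66 @ $23 = $1,518

Ending inventory = $1,518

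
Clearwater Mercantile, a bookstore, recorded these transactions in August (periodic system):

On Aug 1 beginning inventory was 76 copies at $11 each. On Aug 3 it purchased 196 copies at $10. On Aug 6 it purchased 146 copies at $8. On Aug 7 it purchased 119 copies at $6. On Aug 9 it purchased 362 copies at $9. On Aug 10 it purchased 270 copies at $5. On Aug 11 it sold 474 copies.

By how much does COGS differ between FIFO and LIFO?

$1,114

FIFO COGS: 76 @ $11 + 196 @ $10 + 146 @ $8 + 56 @ $6 = $4,300
LIFO COGS: 270 @ $5 + 204 @ $9 = $3,186
Difference = |$4,300 − $3,186| = $1,114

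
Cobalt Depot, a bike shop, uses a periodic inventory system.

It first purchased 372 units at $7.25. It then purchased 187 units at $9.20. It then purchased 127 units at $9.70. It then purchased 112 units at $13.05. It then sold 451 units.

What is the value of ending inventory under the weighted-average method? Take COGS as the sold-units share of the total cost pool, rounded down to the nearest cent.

Sale 1, sell 451: 451/798 × $7,110.90 → $4,018.81
Ending inventory (cost pool remaining) = $3,092.09

Ending inventory = $3,092.09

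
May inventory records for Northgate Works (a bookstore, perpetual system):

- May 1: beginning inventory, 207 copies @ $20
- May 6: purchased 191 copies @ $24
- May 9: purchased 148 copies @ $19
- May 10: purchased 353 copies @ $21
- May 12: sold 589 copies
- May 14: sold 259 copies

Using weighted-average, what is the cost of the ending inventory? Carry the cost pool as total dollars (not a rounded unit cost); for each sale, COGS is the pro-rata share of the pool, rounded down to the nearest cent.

Ending inventory = $1,074.98

After May 1: 207 on hand, pool $4,140.00 (≈ $20.0000 each)
After May 6: 398 on hand, pool $8,724.00 (≈ $21.9196 each)
After May 9: 546 on hand, pool $11,536.00 (≈ $21.1282 each)
After May 10: 899 on hand, pool $18,949.00 (≈ $21.0779 each)
May 12, sell 589: 589/899 × $18,949.00 → $12,414.86
May 14, sell 259: 259/310 × $6,534.14 → $5,459.16
Total COGS = $12,414.86 + $5,459.16 = $17,874.02
Ending inventory (cost pool remaining) = $1,074.98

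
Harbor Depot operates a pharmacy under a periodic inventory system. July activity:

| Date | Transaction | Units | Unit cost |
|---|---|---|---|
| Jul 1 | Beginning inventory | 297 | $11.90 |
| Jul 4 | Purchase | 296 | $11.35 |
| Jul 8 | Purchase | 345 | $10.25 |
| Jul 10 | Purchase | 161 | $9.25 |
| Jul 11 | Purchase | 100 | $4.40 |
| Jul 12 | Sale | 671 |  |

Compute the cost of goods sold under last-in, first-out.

COGS = $6,203.25

Jul 12, 671 sold [LIFO — newest first]: 100 @ $4.40 + 161 @ $9.25 + 345 @ $10.25 + 65 @ $11.35 = $6,203.25
Ending inventory: 297 @ $11.90 + 231 @ $11.35 = $6,156.15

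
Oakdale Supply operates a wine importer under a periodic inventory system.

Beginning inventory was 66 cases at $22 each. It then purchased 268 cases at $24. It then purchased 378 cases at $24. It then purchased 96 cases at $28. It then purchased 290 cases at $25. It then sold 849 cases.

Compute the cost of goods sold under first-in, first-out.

Sale 1 (849) [FIFO — oldest first]: 66 @ $22 + 268 @ $24 + 378 @ $24 + 96 @ $28 + 41 @ $25 = $20,669
Ending inventory: 249 @ $25 = $6,225
Check: goods available $26,894 = COGS $20,669 + ending $6,225

COGS = $20,669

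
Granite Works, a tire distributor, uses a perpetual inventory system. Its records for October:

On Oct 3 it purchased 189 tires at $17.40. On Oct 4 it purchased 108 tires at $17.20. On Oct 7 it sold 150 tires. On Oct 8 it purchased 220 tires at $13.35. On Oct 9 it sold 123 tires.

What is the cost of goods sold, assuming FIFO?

COGS = $4,733.40

Oct 7, 150 sold [FIFO — oldest first]: 150 @ $17.40 = $2,610.00
Oct 9, 123 sold [FIFO — oldest first]: 39 @ $17.40 + 84 @ $17.20 = $2,123.40
Total COGS = $2,610.00 + $2,123.40 = $4,733.40
Ending inventory: 24 @ $17.20 + 220 @ $13.35 = $3,349.80
Check: goods available $8,083.20 = COGS $4,733.40 + ending $3,349.80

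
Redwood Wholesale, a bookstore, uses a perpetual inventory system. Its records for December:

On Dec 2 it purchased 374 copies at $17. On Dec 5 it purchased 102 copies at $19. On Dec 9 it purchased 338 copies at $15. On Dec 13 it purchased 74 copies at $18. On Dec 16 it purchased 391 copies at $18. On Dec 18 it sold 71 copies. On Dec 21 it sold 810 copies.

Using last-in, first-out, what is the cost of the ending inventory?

Ending inventory = $6,814

Dec 18, 71 sold [LIFO — newest first]: 71 @ $18 = $1,278
Dec 21, 810 sold [LIFO — newest first]: 320 @ $18 + 74 @ $18 + 338 @ $15 + 78 @ $19 = $13,644
Total COGS = $1,278 + $13,644 = $14,922
Ending inventory: 374 @ $17 + 24 @ $19 = $6,814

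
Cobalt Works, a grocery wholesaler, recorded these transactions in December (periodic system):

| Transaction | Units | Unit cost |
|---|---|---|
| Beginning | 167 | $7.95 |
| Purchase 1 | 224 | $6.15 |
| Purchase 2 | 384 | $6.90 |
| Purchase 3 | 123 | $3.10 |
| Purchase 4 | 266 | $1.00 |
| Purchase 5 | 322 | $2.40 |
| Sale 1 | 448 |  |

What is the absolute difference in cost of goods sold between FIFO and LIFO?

$2,199.75

FIFO COGS: 167 @ $7.95 + 224 @ $6.15 + 57 @ $6.90 = $3,098.55
LIFO COGS: 322 @ $2.40 + 126 @ $1.00 = $898.80
Difference = |$3,098.55 − $898.80| = $2,199.75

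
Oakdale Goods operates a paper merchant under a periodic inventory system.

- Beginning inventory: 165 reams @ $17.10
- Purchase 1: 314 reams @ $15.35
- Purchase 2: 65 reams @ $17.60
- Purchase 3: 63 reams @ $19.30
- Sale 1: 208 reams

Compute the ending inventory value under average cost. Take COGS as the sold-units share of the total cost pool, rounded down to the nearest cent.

Sale 1, sell 208: 208/607 × $10,001.30 → $3,427.13
Ending inventory (cost pool remaining) = $6,574.17
Check: goods available $10,001.30 = COGS $3,427.13 + ending $6,574.17

Ending inventory = $6,574.17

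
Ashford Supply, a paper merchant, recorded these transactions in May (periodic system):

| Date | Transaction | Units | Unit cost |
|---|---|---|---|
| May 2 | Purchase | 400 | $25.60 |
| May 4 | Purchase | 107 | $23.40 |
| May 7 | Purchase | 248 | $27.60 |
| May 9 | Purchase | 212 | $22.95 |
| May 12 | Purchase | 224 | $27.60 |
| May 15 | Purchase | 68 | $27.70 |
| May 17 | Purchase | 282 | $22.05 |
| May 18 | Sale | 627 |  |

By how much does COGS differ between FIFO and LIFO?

FIFO COGS: 400 @ $25.60 + 107 @ $23.40 + 120 @ $27.60 = $16,055.80
LIFO COGS: 282 @ $22.05 + 68 @ $27.70 + 224 @ $27.60 + 53 @ $22.95 = $15,500.45
Difference = |$16,055.80 − $15,500.45| = $555.35

$555.35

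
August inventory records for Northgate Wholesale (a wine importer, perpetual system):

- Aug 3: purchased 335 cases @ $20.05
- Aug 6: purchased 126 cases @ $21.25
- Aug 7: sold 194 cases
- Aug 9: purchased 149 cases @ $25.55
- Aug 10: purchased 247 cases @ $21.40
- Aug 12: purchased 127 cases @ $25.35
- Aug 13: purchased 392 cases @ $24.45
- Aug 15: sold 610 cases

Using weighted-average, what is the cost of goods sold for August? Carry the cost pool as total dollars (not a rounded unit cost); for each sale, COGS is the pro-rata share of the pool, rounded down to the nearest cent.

COGS = $18,061.52

After Aug 3: 335 on hand, pool $6,716.75 (≈ $20.0500 each)
After Aug 6: 461 on hand, pool $9,394.25 (≈ $20.3780 each)
Aug 7, sell 194: 194/461 × $9,394.25 → $3,953.32
After Aug 9: 416 on hand, pool $9,247.88 (≈ $22.2305 each)
After Aug 10: 663 on hand, pool $14,533.68 (≈ $21.9211 each)
After Aug 12: 790 on hand, pool $17,753.13 (≈ $22.4723 each)
After Aug 13: 1182 on hand, pool $27,337.53 (≈ $23.1282 each)
Aug 15, sell 610: 610/1182 × $27,337.53 → $14,108.20
Total COGS = $3,953.32 + $14,108.20 = $18,061.52
Ending inventory (cost pool remaining) = $13,229.33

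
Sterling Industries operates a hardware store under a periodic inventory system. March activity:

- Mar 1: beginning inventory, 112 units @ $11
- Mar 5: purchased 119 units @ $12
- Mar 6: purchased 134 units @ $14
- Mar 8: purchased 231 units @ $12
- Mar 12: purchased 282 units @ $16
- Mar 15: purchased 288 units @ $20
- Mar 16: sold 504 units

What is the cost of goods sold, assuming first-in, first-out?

COGS = $6,204

Mar 16, 504 sold [FIFO — oldest first]: 112 @ $11 + 119 @ $12 + 134 @ $14 + 139 @ $12 = $6,204
Ending inventory: 92 @ $12 + 282 @ $16 + 288 @ $20 = $11,376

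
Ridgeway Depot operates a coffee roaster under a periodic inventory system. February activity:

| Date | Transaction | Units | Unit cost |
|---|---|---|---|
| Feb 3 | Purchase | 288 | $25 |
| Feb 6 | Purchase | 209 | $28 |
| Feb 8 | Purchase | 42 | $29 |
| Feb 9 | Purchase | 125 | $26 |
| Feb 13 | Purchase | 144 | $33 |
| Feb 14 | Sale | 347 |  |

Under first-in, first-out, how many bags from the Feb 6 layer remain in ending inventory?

Feb 14, 347 sold [FIFO — oldest first]: 288 @ $25 + 59 @ $28 = $8,852
Ending inventory: 150 @ $28 + 42 @ $29 + 125 @ $26 + 144 @ $33 = $13,420

150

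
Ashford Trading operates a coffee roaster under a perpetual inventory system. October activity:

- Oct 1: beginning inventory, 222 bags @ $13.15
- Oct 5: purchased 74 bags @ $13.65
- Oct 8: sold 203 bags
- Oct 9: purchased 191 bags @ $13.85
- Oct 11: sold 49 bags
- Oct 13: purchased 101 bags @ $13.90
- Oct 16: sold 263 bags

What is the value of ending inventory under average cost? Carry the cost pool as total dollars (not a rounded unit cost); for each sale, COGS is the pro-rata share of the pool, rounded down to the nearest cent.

After Oct 1: 222 on hand, pool $2,919.30 (≈ $13.1500 each)
After Oct 5: 296 on hand, pool $3,929.40 (≈ $13.2750 each)
Oct 8, sell 203: 203/296 × $3,929.40 → $2,694.82
After Oct 9: 284 on hand, pool $3,879.93 (≈ $13.6617 each)
Oct 11, sell 49: 49/284 × $3,879.93 → $669.42
After Oct 13: 336 on hand, pool $4,614.41 (≈ $13.7334 each)
Oct 16, sell 263: 263/336 × $4,614.41 → $3,611.87
Total COGS = $2,694.82 + $669.42 + $3,611.87 = $6,976.11
Ending inventory (cost pool remaining) = $1,002.54
Check: goods available $7,978.65 = COGS $6,976.11 + ending $1,002.54

Ending inventory = $1,002.54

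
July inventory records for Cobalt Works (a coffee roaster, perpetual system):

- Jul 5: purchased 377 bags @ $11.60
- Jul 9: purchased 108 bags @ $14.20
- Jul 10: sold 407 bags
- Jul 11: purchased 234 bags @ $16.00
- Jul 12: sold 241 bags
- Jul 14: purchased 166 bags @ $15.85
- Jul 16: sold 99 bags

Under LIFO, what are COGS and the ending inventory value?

COGS = $10,396.35; ending inventory = $1,885.55

Jul 10, 407 sold [LIFO — newest first]: 108 @ $14.20 + 299 @ $11.60 = $5,002.00
Jul 12, 241 sold [LIFO — newest first]: 234 @ $16.00 + 7 @ $11.60 = $3,825.20
Jul 16, 99 sold [LIFO — newest first]: 99 @ $15.85 = $1,569.15
Total COGS = $5,002.00 + $3,825.20 + $1,569.15 = $10,396.35
Ending inventory: 71 @ $11.60 + 67 @ $15.85 = $1,885.55
Check: goods available $12,281.90 = COGS $10,396.35 + ending $1,885.55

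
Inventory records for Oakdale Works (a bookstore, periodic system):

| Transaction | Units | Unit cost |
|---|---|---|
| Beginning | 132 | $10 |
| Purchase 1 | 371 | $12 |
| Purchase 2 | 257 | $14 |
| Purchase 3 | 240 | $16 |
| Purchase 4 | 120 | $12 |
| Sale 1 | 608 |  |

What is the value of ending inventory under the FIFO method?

Sale 1 (608) [FIFO — oldest first]: 132 @ $10 + 371 @ $12 + 105 @ $14 = $7,242
Ending inventory: 152 @ $14 + 240 @ $16 + 120 @ $12 = $7,408
Check: goods available $14,650 = COGS $7,242 + ending $7,408

Ending inventory = $7,408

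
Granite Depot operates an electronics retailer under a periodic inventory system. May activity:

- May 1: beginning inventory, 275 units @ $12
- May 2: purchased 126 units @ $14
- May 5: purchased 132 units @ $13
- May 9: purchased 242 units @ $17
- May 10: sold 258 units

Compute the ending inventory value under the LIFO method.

Ending inventory = $6,572

May 10, 258 sold [LIFO — newest first]: 242 @ $17 + 16 @ $13 = $4,322
Ending inventory: 275 @ $12 + 126 @ $14 + 116 @ $13 = $6,572
Check: goods available $10,894 = COGS $4,322 + ending $6,572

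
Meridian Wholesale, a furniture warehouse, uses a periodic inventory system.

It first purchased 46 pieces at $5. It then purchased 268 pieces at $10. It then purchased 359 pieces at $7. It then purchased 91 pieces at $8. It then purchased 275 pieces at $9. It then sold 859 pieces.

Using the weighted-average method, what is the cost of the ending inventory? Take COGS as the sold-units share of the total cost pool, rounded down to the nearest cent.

Sale 1, sell 859: 859/1039 × $8,626.00 → $7,131.60
Ending inventory (cost pool remaining) = $1,494.40

Ending inventory = $1,494.40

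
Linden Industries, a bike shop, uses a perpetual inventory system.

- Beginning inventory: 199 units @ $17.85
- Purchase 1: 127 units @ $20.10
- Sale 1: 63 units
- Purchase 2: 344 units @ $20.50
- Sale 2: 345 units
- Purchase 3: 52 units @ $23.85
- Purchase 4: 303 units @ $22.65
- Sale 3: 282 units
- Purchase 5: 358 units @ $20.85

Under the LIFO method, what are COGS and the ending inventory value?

COGS = $14,725.70; ending inventory = $13,998.60

Sale 1 (63) [LIFO — newest first]: 63 @ $20.10 = $1,266.30
Sale 2 (345) [LIFO — newest first]: 344 @ $20.50 + 1 @ $20.10 = $7,072.10
Sale 3 (282) [LIFO — newest first]: 282 @ $22.65 = $6,387.30
Total COGS = $1,266.30 + $7,072.10 + $6,387.30 = $14,725.70
Ending inventory: 199 @ $17.85 + 63 @ $20.10 + 52 @ $23.85 + 21 @ $22.65 + 358 @ $20.85 = $13,998.60
Check: goods available $28,724.30 = COGS $14,725.70 + ending $13,998.60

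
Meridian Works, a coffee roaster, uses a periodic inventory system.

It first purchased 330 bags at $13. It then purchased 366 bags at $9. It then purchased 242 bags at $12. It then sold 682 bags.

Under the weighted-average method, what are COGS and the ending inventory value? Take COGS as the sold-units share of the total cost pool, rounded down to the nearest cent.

Sale 1, sell 682: 682/938 × $10,488.00 → $7,625.60
Ending inventory (cost pool remaining) = $2,862.40

COGS = $7,625.60; ending inventory = $2,862.40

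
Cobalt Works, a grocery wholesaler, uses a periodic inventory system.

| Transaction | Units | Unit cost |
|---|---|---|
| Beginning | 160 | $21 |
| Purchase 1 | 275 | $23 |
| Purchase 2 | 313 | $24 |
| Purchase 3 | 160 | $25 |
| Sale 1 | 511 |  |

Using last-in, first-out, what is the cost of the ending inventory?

Ending inventory = $8,811

Sale 1 (511) [LIFO — newest first]: 160 @ $25 + 313 @ $24 + 38 @ $23 = $12,386
Ending inventory: 160 @ $21 + 237 @ $23 = $8,811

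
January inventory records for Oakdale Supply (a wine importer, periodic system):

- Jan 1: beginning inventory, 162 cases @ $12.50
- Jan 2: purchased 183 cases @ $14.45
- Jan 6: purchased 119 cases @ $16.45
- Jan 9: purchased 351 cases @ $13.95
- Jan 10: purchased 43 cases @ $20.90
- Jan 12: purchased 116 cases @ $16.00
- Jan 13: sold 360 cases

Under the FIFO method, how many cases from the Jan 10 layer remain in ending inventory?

43

Jan 13, 360 sold [FIFO — oldest first]: 162 @ $12.50 + 183 @ $14.45 + 15 @ $16.45 = $4,916.10
Ending inventory: 104 @ $16.45 + 351 @ $13.95 + 43 @ $20.90 + 116 @ $16.00 = $9,361.95
Check: goods available $14,278.05 = COGS $4,916.10 + ending $9,361.95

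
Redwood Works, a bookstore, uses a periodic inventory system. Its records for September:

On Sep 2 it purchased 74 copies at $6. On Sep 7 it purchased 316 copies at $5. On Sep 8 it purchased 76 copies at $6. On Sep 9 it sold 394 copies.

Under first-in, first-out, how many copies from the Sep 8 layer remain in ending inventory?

72

Sep 9, 394 sold [FIFO — oldest first]: 74 @ $6 + 316 @ $5 + 4 @ $6 = $2,048
Ending inventory: 72 @ $6 = $432
Check: goods available $2,480 = COGS $2,048 + ending $432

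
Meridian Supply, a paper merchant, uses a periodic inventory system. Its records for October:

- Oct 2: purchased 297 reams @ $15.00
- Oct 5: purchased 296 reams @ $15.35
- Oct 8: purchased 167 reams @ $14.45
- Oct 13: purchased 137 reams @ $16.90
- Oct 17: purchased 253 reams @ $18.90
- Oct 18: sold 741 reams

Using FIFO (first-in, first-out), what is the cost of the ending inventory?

Ending inventory = $7,371.55

Oct 18, 741 sold [FIFO — oldest first]: 297 @ $15.00 + 296 @ $15.35 + 148 @ $14.45 = $11,137.20
Ending inventory: 19 @ $14.45 + 137 @ $16.90 + 253 @ $18.90 = $7,371.55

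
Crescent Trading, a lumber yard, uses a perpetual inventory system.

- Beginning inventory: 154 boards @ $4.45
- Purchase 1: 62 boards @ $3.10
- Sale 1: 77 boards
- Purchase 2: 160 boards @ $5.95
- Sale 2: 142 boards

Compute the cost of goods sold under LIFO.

COGS = $1,103.85

Sale 1 (77) [LIFO — newest first]: 62 @ $3.10 + 15 @ $4.45 = $258.95
Sale 2 (142) [LIFO — newest first]: 142 @ $5.95 = $844.90
Total COGS = $258.95 + $844.90 = $1,103.85
Ending inventory: 139 @ $4.45 + 18 @ $5.95 = $725.65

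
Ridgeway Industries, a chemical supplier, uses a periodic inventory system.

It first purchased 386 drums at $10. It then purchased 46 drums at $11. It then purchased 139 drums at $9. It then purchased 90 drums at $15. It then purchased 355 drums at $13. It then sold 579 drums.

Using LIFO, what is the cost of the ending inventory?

Sale 1 (579) [LIFO — newest first]: 355 @ $13 + 90 @ $15 + 134 @ $9 = $7,171
Ending inventory: 386 @ $10 + 46 @ $11 + 5 @ $9 = $4,411
Check: goods available $11,582 = COGS $7,171 + ending $4,411

Ending inventory = $4,411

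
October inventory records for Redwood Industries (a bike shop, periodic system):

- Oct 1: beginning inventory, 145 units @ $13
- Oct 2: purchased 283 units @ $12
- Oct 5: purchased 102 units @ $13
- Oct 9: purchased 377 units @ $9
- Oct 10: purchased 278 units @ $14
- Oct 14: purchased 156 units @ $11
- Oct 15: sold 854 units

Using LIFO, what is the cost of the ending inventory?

Oct 15, 854 sold [LIFO — newest first]: 156 @ $11 + 278 @ $14 + 377 @ $9 + 43 @ $13 = $9,560
Ending inventory: 145 @ $13 + 283 @ $12 + 59 @ $13 = $6,048

Ending inventory = $6,048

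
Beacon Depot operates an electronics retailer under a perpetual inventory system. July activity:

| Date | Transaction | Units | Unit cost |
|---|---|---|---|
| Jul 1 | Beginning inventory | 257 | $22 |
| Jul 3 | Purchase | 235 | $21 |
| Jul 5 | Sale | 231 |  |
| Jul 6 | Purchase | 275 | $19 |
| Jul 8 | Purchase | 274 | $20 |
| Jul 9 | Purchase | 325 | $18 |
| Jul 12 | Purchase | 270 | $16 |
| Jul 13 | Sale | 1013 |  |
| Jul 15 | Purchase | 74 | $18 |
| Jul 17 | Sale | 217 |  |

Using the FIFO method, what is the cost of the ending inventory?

Jul 5, 231 sold [FIFO — oldest first]: 231 @ $22 = $5,082
Jul 13, 1013 sold [FIFO — oldest first]: 26 @ $22 + 235 @ $21 + 275 @ $19 + 274 @ $20 + 203 @ $18 = $19,866
Jul 17, 217 sold [FIFO — oldest first]: 122 @ $18 + 95 @ $16 = $3,716
Total COGS = $5,082 + $19,866 + $3,716 = $28,664
Ending inventory: 175 @ $16 + 74 @ $18 = $4,132

Ending inventory = $4,132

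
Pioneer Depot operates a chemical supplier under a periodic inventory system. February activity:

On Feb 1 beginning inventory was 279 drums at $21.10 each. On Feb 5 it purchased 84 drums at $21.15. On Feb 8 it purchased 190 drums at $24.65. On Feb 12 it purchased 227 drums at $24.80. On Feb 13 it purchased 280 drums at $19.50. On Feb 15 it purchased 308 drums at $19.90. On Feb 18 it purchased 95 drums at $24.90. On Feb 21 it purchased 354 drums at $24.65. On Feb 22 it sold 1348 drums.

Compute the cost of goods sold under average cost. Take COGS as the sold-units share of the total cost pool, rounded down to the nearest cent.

Feb 22, sell 1348: 1348/1817 × $40,657.40 → $30,163.00
Ending inventory (cost pool remaining) = $10,494.40

COGS = $30,163.00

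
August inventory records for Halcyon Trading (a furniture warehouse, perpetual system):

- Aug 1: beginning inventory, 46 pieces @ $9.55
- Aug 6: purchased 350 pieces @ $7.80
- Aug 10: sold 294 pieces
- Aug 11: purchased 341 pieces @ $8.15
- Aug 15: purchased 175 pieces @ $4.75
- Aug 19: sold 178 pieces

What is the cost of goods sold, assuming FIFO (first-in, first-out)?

COGS = $3,788.70

Aug 10, 294 sold [FIFO — oldest first]: 46 @ $9.55 + 248 @ $7.80 = $2,373.70
Aug 19, 178 sold [FIFO — oldest first]: 102 @ $7.80 + 76 @ $8.15 = $1,415.00
Total COGS = $2,373.70 + $1,415.00 = $3,788.70
Ending inventory: 265 @ $8.15 + 175 @ $4.75 = $2,991.00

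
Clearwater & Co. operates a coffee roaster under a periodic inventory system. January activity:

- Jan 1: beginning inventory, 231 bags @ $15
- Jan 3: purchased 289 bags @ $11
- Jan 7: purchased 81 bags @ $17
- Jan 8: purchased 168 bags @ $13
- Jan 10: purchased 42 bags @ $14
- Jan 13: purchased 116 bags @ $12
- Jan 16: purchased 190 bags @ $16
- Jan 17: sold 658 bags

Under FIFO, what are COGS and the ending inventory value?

Jan 17, 658 sold [FIFO — oldest first]: 231 @ $15 + 289 @ $11 + 81 @ $17 + 57 @ $13 = $8,762
Ending inventory: 111 @ $13 + 42 @ $14 + 116 @ $12 + 190 @ $16 = $6,463

COGS = $8,762; ending inventory = $6,463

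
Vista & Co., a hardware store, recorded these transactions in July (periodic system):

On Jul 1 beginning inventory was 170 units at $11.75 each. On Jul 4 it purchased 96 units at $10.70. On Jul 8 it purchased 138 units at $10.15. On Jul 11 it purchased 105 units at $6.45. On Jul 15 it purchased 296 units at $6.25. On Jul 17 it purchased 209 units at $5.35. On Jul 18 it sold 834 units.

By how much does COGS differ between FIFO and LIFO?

FIFO COGS: 170 @ $11.75 + 96 @ $10.70 + 138 @ $10.15 + 105 @ $6.45 + 296 @ $6.25 + 29 @ $5.35 = $7,107.80
LIFO COGS: 209 @ $5.35 + 296 @ $6.25 + 105 @ $6.45 + 138 @ $10.15 + 86 @ $10.70 = $5,966.30
Difference = |$7,107.80 − $5,966.30| = $1,141.50

$1,141.50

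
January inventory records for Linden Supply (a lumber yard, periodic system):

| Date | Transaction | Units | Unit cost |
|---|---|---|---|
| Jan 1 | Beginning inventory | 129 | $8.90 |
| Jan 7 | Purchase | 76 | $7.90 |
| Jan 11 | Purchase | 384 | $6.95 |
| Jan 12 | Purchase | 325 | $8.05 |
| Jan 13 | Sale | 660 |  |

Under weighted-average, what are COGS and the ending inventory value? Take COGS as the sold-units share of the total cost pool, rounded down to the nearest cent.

Jan 13, sell 660: 660/914 × $7,033.55 → $5,078.93
Ending inventory (cost pool remaining) = $1,954.62

COGS = $5,078.93; ending inventory = $1,954.62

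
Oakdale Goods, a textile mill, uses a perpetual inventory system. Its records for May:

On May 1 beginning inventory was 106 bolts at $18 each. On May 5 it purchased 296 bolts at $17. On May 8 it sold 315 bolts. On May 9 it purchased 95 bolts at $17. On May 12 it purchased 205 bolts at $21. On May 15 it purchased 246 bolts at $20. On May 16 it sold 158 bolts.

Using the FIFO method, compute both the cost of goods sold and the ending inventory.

COGS = $8,147; ending inventory = $9,633

May 8, 315 sold [FIFO — oldest first]: 106 @ $18 + 209 @ $17 = $5,461
May 16, 158 sold [FIFO — oldest first]: 87 @ $17 + 71 @ $17 = $2,686
Total COGS = $5,461 + $2,686 = $8,147
Ending inventory: 24 @ $17 + 205 @ $21 + 246 @ $20 = $9,633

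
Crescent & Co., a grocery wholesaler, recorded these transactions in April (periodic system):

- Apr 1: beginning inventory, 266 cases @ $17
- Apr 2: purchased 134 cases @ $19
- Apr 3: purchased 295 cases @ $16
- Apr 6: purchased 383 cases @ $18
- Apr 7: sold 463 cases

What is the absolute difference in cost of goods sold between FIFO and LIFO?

$98

FIFO COGS: 266 @ $17 + 134 @ $19 + 63 @ $16 = $8,076
LIFO COGS: 383 @ $18 + 80 @ $16 = $8,174
Difference = |$8,076 − $8,174| = $98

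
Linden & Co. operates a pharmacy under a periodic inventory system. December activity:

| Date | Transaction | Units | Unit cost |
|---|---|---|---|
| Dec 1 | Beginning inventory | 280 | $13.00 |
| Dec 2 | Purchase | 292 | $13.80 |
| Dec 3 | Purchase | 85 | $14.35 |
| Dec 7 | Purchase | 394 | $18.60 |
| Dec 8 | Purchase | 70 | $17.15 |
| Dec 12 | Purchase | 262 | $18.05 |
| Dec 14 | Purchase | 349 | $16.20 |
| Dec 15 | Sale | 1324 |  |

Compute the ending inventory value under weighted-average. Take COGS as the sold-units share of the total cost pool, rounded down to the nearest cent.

Dec 15, sell 1324: 1324/1732 × $27,801.15 → $21,252.14
Ending inventory (cost pool remaining) = $6,549.01

Ending inventory = $6,549.01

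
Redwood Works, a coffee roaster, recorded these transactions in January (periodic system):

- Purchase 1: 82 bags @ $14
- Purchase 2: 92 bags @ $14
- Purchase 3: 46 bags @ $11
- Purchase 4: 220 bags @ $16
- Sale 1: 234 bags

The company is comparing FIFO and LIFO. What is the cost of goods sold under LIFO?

COGS = $3,674

FIFO COGS: 82 @ $14 + 92 @ $14 + 46 @ $11 + 14 @ $16 = $3,166
LIFO COGS: 220 @ $16 + 14 @ $11 = $3,674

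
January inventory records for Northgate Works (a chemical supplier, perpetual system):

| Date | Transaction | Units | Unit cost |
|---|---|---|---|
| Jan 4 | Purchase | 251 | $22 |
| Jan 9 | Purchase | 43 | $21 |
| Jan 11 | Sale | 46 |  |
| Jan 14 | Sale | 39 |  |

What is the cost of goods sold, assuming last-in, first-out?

Jan 11, 46 sold [LIFO — newest first]: 43 @ $21 + 3 @ $22 = $969
Jan 14, 39 sold [LIFO — newest first]: 39 @ $22 = $858
Total COGS = $969 + $858 = $1,827
Ending inventory: 209 @ $22 = $4,598
Check: goods available $6,425 = COGS $1,827 + ending $4,598

COGS = $1,827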